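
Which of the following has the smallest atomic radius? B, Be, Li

Li is in period 2, group 1; Be is in period 2, group 2; B is in period 2, group 13.
Radius decreases left→right (rising Z_eff, same n) and increases top→bottom (higher n).
All lie in period 2, so atomic radius increases right to left.
The smallest atomic radius among these belongs to B.

B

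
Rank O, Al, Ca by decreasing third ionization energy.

IE_3 is the cost of taking one more electron from the +2 cation: O²⁺ still has 4 valence electrons; Al²⁺ still has 1 valence electron; Ca²⁺ is the bare [Ar] core.
Usually core removal costs more than valence removal, but here the competition is close: a tightly held n=2 valence electron can cost more to remove than an n=3 core electron, so the actual values have to decide it.
Valence configurations: O²⁺ [He]2s²2p², Al²⁺ [Ne]3s¹.
Tabulated IE_3 (kJ/mol): O 5300, Al 2745, Ca 4912.
Hence IE_3: Al < Ca < O.

O, Ca, Al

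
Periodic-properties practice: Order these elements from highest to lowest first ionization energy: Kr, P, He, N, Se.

He is in period 1, group 18; N is in period 2, group 15; P is in period 3, group 15; Se is in period 4, group 16; Kr is in period 4, group 18.
IE₁ increases left→right with effective nuclear charge and decreases top→bottom as the valence shell moves farther out.
Neither a single period nor a single group — weigh both effects.
P > Se: the two effects oppose for this pair; the down-group effect wins (1012 vs 941 kJ/mol).
Kr > P: period and group pull opposite ways; the across-period shift dominates (1351 vs 1012 kJ/mol).
N > Kr: period and group pull opposite ways; the down-group shift dominates (1402 vs 1351 kJ/mol).
He > N: relative to N, both the across-period and down-group shifts push He's first ionization energy up.
Approximate values (kJ/mol): He 2372, N 1402, P 1012, Se 941, Kr 1351.
So from highest to lowest: He > N > Kr > P > Se.

He > N > Kr > P > Se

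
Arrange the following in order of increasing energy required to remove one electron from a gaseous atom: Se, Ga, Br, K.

K, Ga, Se, Br

First ionization energy rises across a period (greater Z_eff holds electrons more tightly) and falls down a group (valence electrons are farther from the nucleus).
All lie in period 4, so first ionization energy increases left to right.
So from lowest to highest: K < Ga < Se < Br.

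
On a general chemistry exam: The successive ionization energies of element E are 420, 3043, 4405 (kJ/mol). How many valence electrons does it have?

Look for the largest jump between consecutive ionization energies: IE2/IE1 ≈ 7.2, far larger than any earlier ratio.
That jump marks the point where a core electron is being removed. So the atom has 1 valence electron.

1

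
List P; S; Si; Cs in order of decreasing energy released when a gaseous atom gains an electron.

S > Si > P > Cs

Si is in period 3, group 14; P is in period 3, group 15; S is in period 3, group 16; Cs is in period 6, group 1.
Atoms with high Z_eff and room in the valence shell (especially the halogens) have the most exothermic electron affinities.
Neither a single period nor a single group — weigh both effects.
P > Cs: both effects reinforce here, so P is clearly the higher of the two.
Si > P: this pair runs against the simple trend — see the exception note.
S > Si: both are in period 3; the period trend gives S the larger value.
Note the exception: Si has a higher electron affinity than P, contrary to the simple trend — adding an electron to P's half-filled 3p³ is unfavourable, so Si (3p²) has the more exothermic EA.
For reference (kJ/mol): Si 134, P 72, S 200, Cs 46.
So from highest to lowest: S > Si > P > Cs.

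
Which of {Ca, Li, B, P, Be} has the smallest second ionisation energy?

Ca

The second ionization energy removes an electron from the +1 ion. For each element: Ca⁺ still has 1 valence electron; Li⁺ is the bare [He] core; B⁺ still has 2 valence electrons; P⁺ still has 4 valence electrons; Be⁺ still has 1 valence electron.
Breaking into a closed-shell core is much more expensive than removing a leftover valence electron — Li has the largest IE_2 here.
Valence configurations: Ca⁺ [Ar]4s¹, B⁺ [He]2s², P⁺ [Ne]3s²3p², Be⁺ [He]2s¹.
Approximate IE_2 values (kJ/mol): Ca 1145, Li 7298, B 2427, P 1907, Be 1757.
So the second ionization energies run Ca < Be < P < B < Li.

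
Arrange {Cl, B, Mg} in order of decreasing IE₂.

Consider each +1 ion: Cl⁺ still has 6 valence electrons; B⁺ still has 2 valence electrons; Mg⁺ still has 1 valence electron.
All are still removing valence electrons, so compare the +1 ions as you would atoms: IE_2 generally rises across a period (higher Z_eff) and falls down a group (larger shell), subject to the usual subshell exceptions.
Valence configurations: Cl⁺ [Ne]3s²3p⁴, B⁺ [He]2s², Mg⁺ [Ne]3s¹.
Approximate IE_2 values (kJ/mol): Cl 2298, B 2427, Mg 1451.
So the second ionization energies run Mg < Cl < B.

B > Cl > Mg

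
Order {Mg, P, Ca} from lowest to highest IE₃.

P, Ca, Mg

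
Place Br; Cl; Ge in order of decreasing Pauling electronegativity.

Cl is in period 3, group 17; Ge is in period 4, group 14; Br is in period 4, group 17.
Electronegativity increases across a period and decreases down a group, tracking effective nuclear charge and atomic size.
Neither a single period nor a single group — weigh both effects.
Br > Ge: Br lies to the right of Ge in period 4, so the across-period effect alone puts Br higher.
Cl > Br: Cl sits above Br in group 17, so the down-group effect alone puts Cl higher.
Tabulated electronegativity (Pauling): Cl 3.16, Ge 2.01, Br 2.96.
So from highest to lowest: Cl > Br > Ge.

Cl > Br > Ge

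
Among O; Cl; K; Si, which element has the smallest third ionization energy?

Si

Consider each +2 ion: O²⁺ still has 4 valence electrons; Cl²⁺ still has 5 valence electrons; K²⁺ is already 1 electron into the core; Si²⁺ still has 2 valence electrons.
Usually core removal costs more than valence removal, but here the competition is close: a tightly held n=2 valence electron can cost more to remove than an n=3 core electron, so the actual values have to decide it.
Valence configurations: O²⁺ [He]2s²2p², Cl²⁺ [Ne]3s²3p³, Si²⁺ [Ne]3s².
The numbers (kJ/mol): O 5300, Cl 3822, K 4420, Si 3232.
Hence IE_3: Si < Cl < K < O.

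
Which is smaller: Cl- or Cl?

Forming Cl- adds 1 electron to Cl. More electron–electron repulsion in the same shell, with unchanged nuclear charge, lets the cloud expand.
An anion is larger than its parent atom: Cl- > Cl.

Cl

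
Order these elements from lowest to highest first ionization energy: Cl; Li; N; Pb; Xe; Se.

Li < Pb < Se < Xe < Cl < N

Li is in period 2, group 1; N is in period 2, group 15; Cl is in period 3, group 17; Se is in period 4, group 16; Xe is in period 5, group 18; Pb is in period 6, group 14.
First ionization energy rises across a period (greater Z_eff holds electrons more tightly) and falls down a group (valence electrons are farther from the nucleus).
These span different periods and groups, so the two trends combine.
Pb > Li: period and group pull opposite ways; the across-period shift dominates (716 vs 520 kJ/mol).
Se > Pb: relative to Pb, both the across-period and down-group shifts push Se's first ionization energy up.
Xe > Se: period and group pull opposite ways; the across-period shift dominates (1170 vs 941 kJ/mol).
Cl > Xe: the two effects oppose for this pair; the down-group effect wins (1251 vs 1170 kJ/mol).
N > Cl: the two effects oppose for this pair; the down-group effect wins (1402 vs 1251 kJ/mol).
For reference (kJ/mol): Li 520, N 1402, Cl 1251, Se 941, Xe 1170, Pb 716.
So from lowest to highest: Li < Pb < Se < Xe < Cl < N.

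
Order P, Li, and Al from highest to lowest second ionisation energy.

The second ionization energy removes an electron from the +1 ion. For each element: P⁺ still has 4 valence electrons; Li⁺ is the bare [He] core; Al⁺ still has 2 valence electrons.
Core electrons are held far more tightly than valence electrons, so Li tops the IE_2 order.
Valence configurations: P⁺ [Ne]3s²3p², Al⁺ [Ne]3s².
The numbers (kJ/mol): P 1907, Li 7298, Al 1817.
Overall IE_2 order: Al < P < Li.

Li, P, Al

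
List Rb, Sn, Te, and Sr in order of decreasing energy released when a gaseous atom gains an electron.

Te > Sn > Rb > Sr

Rb is in period 5, group 1; Sr is in period 5, group 2; Sn is in period 5, group 14; Te is in period 5, group 16.
Electron affinity generally becomes more exothermic across a period toward the halogens and less exothermic down a group.
All lie in period 5; the across-period trend (electron affinity increases left to right) applies, with the exception below.
Note the exception: Rb has a higher electron affinity than Sr, contrary to the simple trend — adding an electron to Sr (ns²) has to open a new, higher-energy np subshell, which is unfavourable.
For reference (kJ/mol): Rb 47, Sr 5, Sn 107, Te 190.
So from highest to lowest: Te > Sn > Rb > Sr.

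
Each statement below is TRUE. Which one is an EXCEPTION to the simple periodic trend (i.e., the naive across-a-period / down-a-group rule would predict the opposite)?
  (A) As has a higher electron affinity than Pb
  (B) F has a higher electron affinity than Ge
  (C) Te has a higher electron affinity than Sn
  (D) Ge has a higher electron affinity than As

(D)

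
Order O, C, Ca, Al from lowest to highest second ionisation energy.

Ca < Al < C < O

IE_2 is the cost of taking one more electron from the +1 cation: O⁺ still has 5 valence electrons; C⁺ still has 3 valence electrons; Ca⁺ still has 1 valence electron; Al⁺ still has 2 valence electrons.
All are still removing valence electrons, so compare the +1 ions as you would atoms: IE_2 generally rises across a period (higher Z_eff) and falls down a group (larger shell), subject to the usual subshell exceptions.
Valence configurations: O⁺ [He]2s²2p³, C⁺ [He]2s²2p¹, Ca⁺ [Ar]4s¹, Al⁺ [Ne]3s².
Approximate IE_2 values (kJ/mol): O 3388, C 2353, Ca 1145, Al 1817.
So the second ionization energies run Ca < Al < C < O.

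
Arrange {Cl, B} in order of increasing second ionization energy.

IE_2 is the cost of taking one more electron from the +1 cation: Cl⁺ still has 6 valence electrons; B⁺ still has 2 valence electrons.
All are still removing valence electrons, so compare the +1 ions as you would atoms: IE_2 generally rises across a period (higher Z_eff) and falls down a group (larger shell), subject to the usual subshell exceptions.
Valence configurations: Cl⁺ [Ne]3s²3p⁴, B⁺ [He]2s².
Tabulated IE_2 (kJ/mol): Cl 2298, B 2427.
Hence IE_2: Cl < B.

Cl < B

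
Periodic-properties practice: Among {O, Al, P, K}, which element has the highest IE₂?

The second ionization energy removes an electron from the +1 ion. For each element: O⁺ still has 5 valence electrons; Al⁺ still has 2 valence electrons; P⁺ still has 4 valence electrons; K⁺ is the bare [Ar] core.
Usually core removal costs more than valence removal, but here the competition is close: a tightly held n=2 valence electron can cost more to remove than an n=3 core electron, so the actual values have to decide it.
Valence configurations: O⁺ [He]2s²2p³, Al⁺ [Ne]3s², P⁺ [Ne]3s²3p².
Tabulated IE_2 (kJ/mol): O 3388, Al 1817, P 1907, K 3052.
So the second ionization energies run Al < P < K < O.

O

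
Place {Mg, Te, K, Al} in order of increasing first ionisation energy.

Mg is in period 3, group 2; Al is in period 3, group 13; K is in period 4, group 1; Te is in period 5, group 16.
First ionization energy rises across a period (greater Z_eff holds electrons more tightly) and falls down a group (valence electrons are farther from the nucleus).
These span different periods and groups, so the two trends combine.
Al > K: both effects reinforce here, so Al is clearly the higher of the two.
Mg > Al: this pair runs against the simple trend — see the exception note.
Te > Mg: period and group pull opposite ways; the across-period shift dominates (869 vs 738 kJ/mol).
Note the exception: Mg has a higher first ionization energy than Al, contrary to the simple trend — Al's single 3p electron is easier to remove than one from Mg's filled 3s².
Tabulated first ionization energy (kJ/mol): Mg 738, Al 578, K 419, Te 869.
So from lowest to highest: K < Al < Mg < Te.

K < Al < Mg < Te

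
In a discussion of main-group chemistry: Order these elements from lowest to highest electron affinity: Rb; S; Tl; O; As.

O is in period 2, group 16; S is in period 3, group 16; As is in period 4, group 15; Rb is in period 5, group 1; Tl is in period 6, group 13.
Adding an electron releases more energy for atoms nearer the top right (short of the noble gases).
These span different periods and groups, so the two trends combine.
Rb > Tl: period and group pull opposite ways; the down-group shift dominates (47 vs 19 kJ/mol).
As > Rb: both effects reinforce here, so As is clearly the higher of the two.
O > As: relative to As, both the across-period and down-group shifts push O's electron affinity up.
S > O: this pair runs against the simple trend — see the exception note.
Note the exception: S has a higher electron affinity than O, contrary to the simple trend — the compact 2p subshell of O repels the added electron more than S's larger 3p does.
Tabulated electron affinity (kJ/mol): O 141, S 200, As 78, Rb 47, Tl 19.
So from lowest to highest: Tl < Rb < As < O < S.

Tl, Rb, As, O, S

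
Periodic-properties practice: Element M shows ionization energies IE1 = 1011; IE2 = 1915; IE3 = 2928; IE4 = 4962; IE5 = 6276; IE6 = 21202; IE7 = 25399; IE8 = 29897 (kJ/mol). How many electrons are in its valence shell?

5

Look for the largest jump between consecutive ionization energies: IE6/IE5 ≈ 3.4, far larger than any earlier ratio.
That jump marks the point where a core electron is being removed. So the atom has 5 valence electrons.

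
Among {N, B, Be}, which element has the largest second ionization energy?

N

After 1 electron has been removed, what remains? N⁺ still has 4 valence electrons; B⁺ still has 2 valence electrons; Be⁺ still has 1 valence electron.
All are still removing valence electrons, so compare the +1 ions as you would atoms: IE_2 generally rises across a period (higher Z_eff) and falls down a group (larger shell), subject to the usual subshell exceptions.
Valence configurations: N⁺ [He]2s²2p², B⁺ [He]2s², Be⁺ [He]2s¹.
Approximate IE_2 values (kJ/mol): N 2856, B 2427, Be 1757.
Overall IE_2 order: Be < B < N.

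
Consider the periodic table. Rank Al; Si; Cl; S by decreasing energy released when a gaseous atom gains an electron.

Cl > S > Si > Al

Al is in period 3, group 13; Si is in period 3, group 14; S is in period 3, group 16; Cl is in period 3, group 17.
EA tends to increase across a period and decrease down a group, though the pattern is less regular than for IE or radius.
All lie in period 3, so electron affinity increases left to right.
So from highest to lowest: Cl > S > Si > Al.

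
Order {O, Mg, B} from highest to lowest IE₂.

O > B > Mg

Consider each +1 ion: O⁺ still has 5 valence electrons; Mg⁺ still has 1 valence electron; B⁺ still has 2 valence electrons.
All are still removing valence electrons, so compare the +1 ions as you would atoms: IE_2 generally rises across a period (higher Z_eff) and falls down a group (larger shell), subject to the usual subshell exceptions.
Valence configurations: O⁺ [He]2s²2p³, Mg⁺ [Ne]3s¹, B⁺ [He]2s².
Tabulated IE_2 (kJ/mol): O 3388, Mg 1451, B 2427.
So the second ionization energies run Mg < B < O.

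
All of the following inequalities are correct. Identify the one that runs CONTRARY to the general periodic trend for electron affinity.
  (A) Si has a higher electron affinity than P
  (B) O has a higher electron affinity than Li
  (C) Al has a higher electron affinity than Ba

(A)

The general trend: electron affinity increases across a period and decreases down a group.
(A) Si (period 3, group 14) vs P (period 3, group 15): the stated order contradicts the simple trend.
(B) O (period 2, group 16) vs Li (period 2, group 1): the stated order agrees with the simple trend.
(C) Al (period 3, group 13) vs Ba (period 6, group 2): the stated order agrees with the simple trend.
The exception is (A): adding an electron to P's half-filled 3p³ is unfavourable, so Si (3p²) has the more exothermic EA.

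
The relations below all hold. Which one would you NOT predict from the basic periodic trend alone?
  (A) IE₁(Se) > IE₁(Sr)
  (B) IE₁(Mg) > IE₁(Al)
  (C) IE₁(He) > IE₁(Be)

The general trend: first ionization energy increases across a period and decreases down a group.
(A) Se (period 4, group 16) vs Sr (period 5, group 2): the stated order agrees with the simple trend.
(B) Mg (period 3, group 2) vs Al (period 3, group 13): the stated order contradicts the simple trend.
(C) He (period 1, group 18) vs Be (period 2, group 2): the stated order agrees with the simple trend.
The exception is (B): Al's single 3p electron is easier to remove than one from Mg's filled 3s².

(B)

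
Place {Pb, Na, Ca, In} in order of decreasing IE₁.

Pb > Ca > In > Na

Na is in period 3, group 1; Ca is in period 4, group 2; In is in period 5, group 13; Pb is in period 6, group 14.
IE₁ increases left→right with effective nuclear charge and decreases top→bottom as the valence shell moves farther out.
These sit on a diagonal, where the across-period and down-group effects partly cancel.
In > Na: period and group pull opposite ways; the across-period shift dominates (558 vs 496 kJ/mol).
Ca > In: period and group pull opposite ways; the down-group shift dominates (590 vs 558 kJ/mol).
Pb > Ca: period and group pull opposite ways; the across-period shift dominates (716 vs 590 kJ/mol).
Approximate values (kJ/mol): Na 496, Ca 590, In 558, Pb 716.
So from highest to lowest: Pb > Ca > In > Na.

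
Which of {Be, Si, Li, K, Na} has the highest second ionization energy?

Li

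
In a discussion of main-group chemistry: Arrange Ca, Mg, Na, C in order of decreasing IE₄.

The fourth ionization energy removes an electron from the +3 ion. For each element: Ca³⁺ is already 1 electron into the core; Mg³⁺ is already 1 electron into the core; Na³⁺ is already 2 electrons into the core; C³⁺ still has 1 valence electron.
Pulling an electron out of a noble-gas core costs far more than removing a remaining valence electron, so Ca, Na and Mg sit at the high end of IE_4.
Tabulated IE_4 (kJ/mol): Ca 6491, Mg 10543, Na 9543, C 6223.
So the fourth ionization energies run C < Ca < Na < Mg.

Mg > Na > Ca > C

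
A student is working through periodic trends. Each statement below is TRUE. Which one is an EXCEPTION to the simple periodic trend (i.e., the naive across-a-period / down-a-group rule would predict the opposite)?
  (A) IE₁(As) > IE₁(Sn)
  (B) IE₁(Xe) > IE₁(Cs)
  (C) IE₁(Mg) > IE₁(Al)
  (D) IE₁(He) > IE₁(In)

(C)

The general trend: IE₁ increases across a period and decreases down a group.
(A) As (period 4, group 15) vs Sn (period 5, group 14): the stated order agrees with the simple trend.
(B) Xe (period 5, group 18) vs Cs (period 6, group 1): the stated order agrees with the simple trend.
(C) Mg (period 3, group 2) vs Al (period 3, group 13): the stated order contradicts the simple trend.
(D) He (period 1, group 18) vs In (period 5, group 13): the stated order agrees with the simple trend.
The exception is (C): Al's single 3p electron is easier to remove than one from Mg's filled 3s².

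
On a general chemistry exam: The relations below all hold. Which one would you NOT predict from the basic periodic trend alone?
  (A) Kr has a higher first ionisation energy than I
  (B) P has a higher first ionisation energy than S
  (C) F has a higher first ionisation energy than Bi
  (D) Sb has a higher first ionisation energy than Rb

(B)

The general trend: first ionisation energy increases across a period and decreases down a group.
(A) Kr (period 4, group 18) vs I (period 5, group 17): the stated order agrees with the simple trend.
(B) P (period 3, group 15) vs S (period 3, group 16): the stated order contradicts the simple trend.
(C) F (period 2, group 17) vs Bi (period 6, group 15): the stated order agrees with the simple trend.
(D) Sb (period 5, group 15) vs Rb (period 5, group 1): the stated order agrees with the simple trend.
The exception is (B): S (3p⁴) ionizes more easily than half-filled P (3p³) because the paired 3p electron in S is pushed out by e⁻–e⁻ repulsion.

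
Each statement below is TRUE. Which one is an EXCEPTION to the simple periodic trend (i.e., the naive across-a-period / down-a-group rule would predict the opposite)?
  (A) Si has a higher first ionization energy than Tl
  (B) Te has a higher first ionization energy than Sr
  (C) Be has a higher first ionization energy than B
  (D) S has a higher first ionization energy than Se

The general trend: first ionization energy increases across a period and decreases down a group.
(A) Si (period 3, group 14) vs Tl (period 6, group 13): the stated order agrees with the simple trend.
(B) Te (period 5, group 16) vs Sr (period 5, group 2): the stated order agrees with the simple trend.
(C) Be (period 2, group 2) vs B (period 2, group 13): the stated order contradicts the simple trend.
(D) S (period 3, group 16) vs Se (period 4, group 16): the stated order agrees with the simple trend.
The exception is (C): removing B's lone 2p electron is easier than breaking Be's filled 2s².

(C)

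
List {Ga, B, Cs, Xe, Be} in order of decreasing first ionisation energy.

Be is in period 2, group 2; B is in period 2, group 13; Ga is in period 4, group 13; Xe is in period 5, group 18; Cs is in period 6, group 1.
First ionization energy rises across a period (greater Z_eff holds electrons more tightly) and falls down a group (valence electrons are farther from the nucleus).
Here both period and group differ, so the two effects have to be weighed against each other.
Ga > Cs: relative to Cs, both the across-period and down-group shifts push Ga's first ionization energy up.
B > Ga: B sits above Ga in group 13, so the down-group effect alone puts B higher.
Be > B: this pair runs against the simple trend — see the exception note.
Xe > Be: period and group pull opposite ways; the across-period shift dominates (1170 vs 900 kJ/mol).
Note the exception: Be has a higher first ionization energy than B, contrary to the simple trend — removing B's lone 2p electron is easier than breaking Be's filled 2s².
Tabulated first ionization energy (kJ/mol): Be 900, B 801, Ga 579, Xe 1170, Cs 376.
So from highest to lowest: Xe > Be > B > Ga > Cs.

Xe > Be > B > Ga > Cs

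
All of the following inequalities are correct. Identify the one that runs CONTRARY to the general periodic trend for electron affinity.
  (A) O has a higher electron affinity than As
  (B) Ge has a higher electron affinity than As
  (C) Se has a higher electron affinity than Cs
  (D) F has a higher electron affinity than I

(B)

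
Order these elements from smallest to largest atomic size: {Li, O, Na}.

Li is in period 2, group 1; O is in period 2, group 16; Na is in period 3, group 1.
Radius decreases left→right (rising Z_eff, same n) and increases top→bottom (higher n).
Here both period and group differ, so the two effects have to be weighed against each other.
Li > O: Li lies to the left of O in period 2, so the across-period effect alone puts Li larger.
Na > Li: they share group 1; the group trend gives Na the larger value.
For reference (pm): Li 133, O 63, Na 155.
So from smallest to largest: O < Li < Na.

O < Li < Na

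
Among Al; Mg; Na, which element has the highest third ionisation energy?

IE_3 is the cost of taking one more electron from the +2 cation: Al²⁺ still has 1 valence electron; Mg²⁺ is the bare [Ne] core; Na²⁺ is already 1 electron into the core.
Core electrons are held far more tightly than valence electrons, so Na and Mg top the IE_3 order.
Tabulated IE_3 (kJ/mol): Al 2745, Mg 7733, Na 6910.
So the third ionization energies run Al < Na < Mg.

Mg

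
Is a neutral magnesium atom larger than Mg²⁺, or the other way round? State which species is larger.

Forming Mg²⁺ removes 2 electrons from Mg. Fewer electrons for the same nuclear charge means less shielding and a higher Z_eff on the remaining electrons, and for main-group metals the entire outer shell is lost.
A cation is smaller than its parent atom: Mg²⁺ < Mg.

Mg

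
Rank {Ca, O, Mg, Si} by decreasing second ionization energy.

O, Si, Mg, Ca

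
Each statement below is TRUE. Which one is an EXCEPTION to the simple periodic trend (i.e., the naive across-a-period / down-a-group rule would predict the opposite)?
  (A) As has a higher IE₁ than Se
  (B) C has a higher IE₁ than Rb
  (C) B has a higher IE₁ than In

The general trend: IE₁ increases across a period and decreases down a group.
(A) As (period 4, group 15) vs Se (period 4, group 16): the stated order contradicts the simple trend.
(B) C (period 2, group 14) vs Rb (period 5, group 1): the stated order agrees with the simple trend.
(C) B (period 2, group 13) vs In (period 5, group 13): the stated order agrees with the simple trend.
The exception is (A): Se (4p⁴) ionizes more easily than half-filled As (4p³).

(A)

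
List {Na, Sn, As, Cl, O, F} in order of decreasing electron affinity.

Cl, F, O, Sn, As, Na

Electron affinity generally becomes more exothermic across a period toward the halogens and less exothermic down a group.
Neither a single period nor a single group — weigh both effects.
As > Na: the two effects oppose for this pair; the across-period effect wins (78 vs 53 kJ/mol).
Sn > As: this pair runs against the simple trend — see the exception note.
O > Sn: both effects reinforce here, so O is clearly the higher of the two.
F > O: both are in period 2; the period trend gives F the larger value.
Cl > F: this pair runs against the simple trend — see the exception note.
Note the exception: Sn has a higher electron affinity than As, contrary to the simple trend — adding an electron to As's half-filled np³ subshell costs electron-pairing energy.
Note the exception: Cl has a higher electron affinity than F, contrary to the simple trend — F's small 2p subshell makes the incoming electron feel strong e⁻–e⁻ repulsion, so Cl actually releases more energy on gaining an electron.
Approximate values (kJ/mol): O 141, F 328, Na 53, Cl 349, As 78, Sn 107.
So from highest to lowest: Cl > F > O > Sn > As > Na.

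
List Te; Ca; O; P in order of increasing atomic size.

O < P < Te < Ca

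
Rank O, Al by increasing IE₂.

Al < O

The second ionization energy removes an electron from the +1 ion. For each element: O⁺ still has 5 valence electrons; Al⁺ still has 2 valence electrons.
All are still removing valence electrons, so compare the +1 ions as you would atoms: IE_2 generally rises across a period (higher Z_eff) and falls down a group (larger shell), subject to the usual subshell exceptions.
Valence configurations: O⁺ [He]2s²2p³, Al⁺ [Ne]3s².
Tabulated IE_2 (kJ/mol): O 3388, Al 1817.
Putting it together, IE_2: Al < O.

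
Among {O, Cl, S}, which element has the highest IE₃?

O

IE_3 is the cost of taking one more electron from the +2 cation: O²⁺ still has 4 valence electrons; Cl²⁺ still has 5 valence electrons; S²⁺ still has 4 valence electrons.
All are still removing valence electrons, so compare the +2 ions as you would atoms: IE_3 generally rises across a period (higher Z_eff) and falls down a group (larger shell), subject to the usual subshell exceptions.
Valence configurations: O²⁺ [He]2s²2p², Cl²⁺ [Ne]3s²3p³, S²⁺ [Ne]3s²3p².
Tabulated IE_3 (kJ/mol): O 5300, Cl 3822, S 3357.
So the third ionization energies run S < Cl < O.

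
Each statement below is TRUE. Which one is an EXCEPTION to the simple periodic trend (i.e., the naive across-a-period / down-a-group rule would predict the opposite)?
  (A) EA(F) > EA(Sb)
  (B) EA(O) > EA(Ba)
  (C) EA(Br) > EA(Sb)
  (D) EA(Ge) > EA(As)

The general trend: electron affinity increases across a period and decreases down a group.
(A) F (period 2, group 17) vs Sb (period 5, group 15): the stated order agrees with the simple trend.
(B) O (period 2, group 16) vs Ba (period 6, group 2): the stated order agrees with the simple trend.
(C) Br (period 4, group 17) vs Sb (period 5, group 15): the stated order agrees with the simple trend.
(D) Ge (period 4, group 14) vs As (period 4, group 15): the stated order contradicts the simple trend.
The exception is (D): adding an electron to As's half-filled 4p³ is unfavourable, so Ge (4p²) has the more exothermic EA.

(D)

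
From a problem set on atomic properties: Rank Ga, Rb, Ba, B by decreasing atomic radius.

Rb, Ba, Ga, B

B is in period 2, group 13; Ga is in period 4, group 13; Rb is in period 5, group 1; Ba is in period 6, group 2.
Atomic radius shrinks across a period as nuclear charge pulls the same shell inward, and grows down a group as new shells are added.
Neither a single period nor a single group — weigh both effects.
Ga > B: they share group 13; the group trend gives Ga the larger value.
Ba > Ga: relative to Ga, both the across-period and down-group shifts push Ba's atomic radius up.
Rb > Ba: period and group pull opposite ways; the across-period shift dominates (210 vs 196 pm).
For reference (pm): B 85, Ga 124, Rb 210, Ba 196.
So from largest to smallest: Rb > Ba > Ga > B.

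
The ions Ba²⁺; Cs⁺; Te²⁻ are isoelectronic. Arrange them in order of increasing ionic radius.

Ba²⁺, Cs⁺, Te²⁻

All of these have 54 electrons, so size is governed by nuclear charge alone: the more protons, the stronger the pull on the same electron cloud, and the smaller the ion.
Nuclear charges: Ba²⁺ (Z=56), Cs⁺ (Z=55), Te²⁻ (Z=52).
Smallest to largest: Ba²⁺ < Cs⁺ < Te²⁻.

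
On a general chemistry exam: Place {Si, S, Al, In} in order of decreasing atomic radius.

Al is in period 3, group 13; Si is in period 3, group 14; S is in period 3, group 16; In is in period 5, group 13.
Atomic radius shrinks across a period as nuclear charge pulls the same shell inward, and grows down a group as new shells are added.
These span different periods and groups, so the two trends combine.
Si > S: Si lies to the left of S in period 3, so the across-period effect alone puts Si larger.
Al > Si: Al lies to the left of Si in period 3, so the across-period effect alone puts Al larger.
In > Al: they share group 13; the group trend gives In the larger value.
Tabulated atomic radius (pm): Al 126, Si 116, S 103, In 142.
So from largest to smallest: In > Al > Si > S.

In > Al > Si > S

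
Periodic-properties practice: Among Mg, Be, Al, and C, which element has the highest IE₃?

Be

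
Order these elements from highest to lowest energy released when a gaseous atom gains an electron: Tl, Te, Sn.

Te, Sn, Tl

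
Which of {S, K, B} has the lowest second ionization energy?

S

IE_2 is the cost of taking one more electron from the +1 cation: S⁺ still has 5 valence electrons; K⁺ is the bare [Ar] core; B⁺ still has 2 valence electrons.
Pulling an electron out of a noble-gas core costs far more than removing a remaining valence electron, so K sits at the high end of IE_2.
Valence configurations: S⁺ [Ne]3s²3p³, B⁺ [He]2s².
Tabulated IE_2 (kJ/mol): S 2252, K 3052, B 2427.
Overall IE_2 order: S < B < K.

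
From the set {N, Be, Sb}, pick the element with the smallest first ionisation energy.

Be is in period 2, group 2; N is in period 2, group 15; Sb is in period 5, group 15.
IE₁ increases left→right with effective nuclear charge and decreases top→bottom as the valence shell moves farther out.
These span different periods and groups, so the two trends combine.
Be > Sb: period and group pull opposite ways; the down-group shift dominates (900 vs 831 kJ/mol).
N > Be: N lies to the right of Be in period 2, so the across-period effect alone puts N higher.
Tabulated first ionization energy (kJ/mol): Be 900, N 1402, Sb 831.
The smallest first ionisation energy among these belongs to Sb.

Sb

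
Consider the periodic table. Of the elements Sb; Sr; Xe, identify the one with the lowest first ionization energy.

Sr

Removing the outermost electron gets harder across a period and easier down a group.
All lie in period 5, so first ionization energy increases left to right.
The lowest first ionization energy among these belongs to Sr.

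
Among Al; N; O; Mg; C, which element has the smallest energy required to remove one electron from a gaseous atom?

C is in period 2, group 14; N is in period 2, group 15; O is in period 2, group 16; Mg is in period 3, group 2; Al is in period 3, group 13.
Removing the outermost electron gets harder across a period and easier down a group.
These span different periods and groups, so the two trends combine.
Mg > Al: this pair runs against the simple trend — see the exception note.
C > Mg: both effects reinforce here, so C is clearly the higher of the two.
O > C: O lies to the right of C in period 2, so the across-period effect alone puts O higher.
N > O: this pair runs against the simple trend — see the exception note.
Note the exception: Mg has a higher first ionization energy than Al, contrary to the simple trend — Al's single 3p electron is easier to remove than one from Mg's filled 3s².
Note the exception: N has a higher first ionization energy than O, contrary to the simple trend — pairing an electron in O's 2p⁴ costs repulsion energy, so O ionizes more easily than half-filled N (2p³).
Tabulated first ionization energy (kJ/mol): C 1086, N 1402, O 1314, Mg 738, Al 578.
The smallest energy required to remove one electron from a gaseous atom among these belongs to Al.

Al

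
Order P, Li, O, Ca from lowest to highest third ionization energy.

P < Ca < O < Li

IE_3 is the cost of taking one more electron from the +2 cation: P²⁺ still has 3 valence electrons; Li²⁺ is already 1 electron into the core; O²⁺ still has 4 valence electrons; Ca²⁺ is the bare [Ar] core.
Usually core removal costs more than valence removal, but here the competition is close: a tightly held n=2 valence electron can cost more to remove than an n=3 core electron, so the actual values have to decide it.
Valence configurations: P²⁺ [Ne]3s²3p¹, O²⁺ [He]2s²2p².
Approximate IE_3 values (kJ/mol): P 2914, Li 11815, O 5300, Ca 4912.
Putting it together, IE_3: P < Ca < O < Li.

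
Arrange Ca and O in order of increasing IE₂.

After 1 electron has been removed, what remains? Ca⁺ still has 1 valence electron; O⁺ still has 5 valence electrons.
All are still removing valence electrons, so compare the +1 ions as you would atoms: IE_2 generally rises across a period (higher Z_eff) and falls down a group (larger shell), subject to the usual subshell exceptions.
Valence configurations: Ca⁺ [Ar]4s¹, O⁺ [He]2s²2p³.
Approximate IE_2 values (kJ/mol): Ca 1145, O 3388.
Hence IE_2: Ca < O.

Ca < O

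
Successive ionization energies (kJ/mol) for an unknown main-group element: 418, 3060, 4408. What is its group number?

Group 1

Look for the largest jump between consecutive ionization energies: IE2/IE1 ≈ 7.3, far larger than any earlier ratio.
That jump marks the point where a core electron is being removed. So the atom has 1 valence electron.
A main-group element with 1 valence electron is in group 1.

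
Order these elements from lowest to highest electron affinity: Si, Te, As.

As < Si < Te

Si is in period 3, group 14; As is in period 4, group 15; Te is in period 5, group 16.
Electron affinity generally becomes more exothermic across a period toward the halogens and less exothermic down a group.
These sit on a diagonal, where the across-period and down-group effects partly cancel.
Si > As: the two effects oppose for this pair; the down-group effect wins (134 vs 78 kJ/mol).
Te > Si: period and group pull opposite ways; the across-period shift dominates (190 vs 134 kJ/mol).
Tabulated electron affinity (kJ/mol): Si 134, As 78, Te 190.
So from lowest to highest: As < Si < Te.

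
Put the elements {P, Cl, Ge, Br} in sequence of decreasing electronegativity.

Cl, Br, P, Ge

P is in period 3, group 15; Cl is in period 3, group 17; Ge is in period 4, group 14; Br is in period 4, group 17.
Electronegativity increases across a period and decreases down a group, tracking effective nuclear charge and atomic size.
These span different periods and groups, so the two trends combine.
P > Ge: relative to Ge, both the across-period and down-group shifts push P's electronegativity up.
Br > P: period and group pull opposite ways; the across-period shift dominates (2.96 vs 2.19).
Cl > Br: they share group 17; the group trend gives Cl the larger value.
Approximate values (Pauling): P 2.19, Cl 3.16, Ge 2.01, Br 2.96.
So from highest to lowest: Cl > Br > P > Ge.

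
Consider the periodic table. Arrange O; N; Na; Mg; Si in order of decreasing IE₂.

Na > O > N > Si > Mg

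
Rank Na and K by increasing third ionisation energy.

K, Na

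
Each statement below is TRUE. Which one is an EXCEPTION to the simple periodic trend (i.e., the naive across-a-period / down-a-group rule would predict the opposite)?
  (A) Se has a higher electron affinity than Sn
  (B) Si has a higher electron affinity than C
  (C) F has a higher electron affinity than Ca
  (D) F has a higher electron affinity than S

(B)

The general trend: electron affinity increases across a period and decreases down a group.
(A) Se (period 4, group 16) vs Sn (period 5, group 14): the stated order agrees with the simple trend.
(B) Si (period 3, group 14) vs C (period 2, group 14): the stated order contradicts the simple trend.
(C) F (period 2, group 17) vs Ca (period 4, group 2): the stated order agrees with the simple trend.
(D) F (period 2, group 17) vs S (period 3, group 16): the stated order agrees with the simple trend.
The exception is (B): Si's larger, more diffuse 3p orbitals accept an added electron slightly more readily than C's compact 2p.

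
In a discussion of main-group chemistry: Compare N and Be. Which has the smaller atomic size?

N

Be is in period 2, group 2; N is in period 2, group 15.
Atomic radius shrinks across a period as nuclear charge pulls the same shell inward, and grows down a group as new shells are added.
All lie in period 2, so atomic radius increases right to left.
So N has the smaller atomic size (N < Be).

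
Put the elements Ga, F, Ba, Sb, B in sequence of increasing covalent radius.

Moving right in a period, electrons are added to the same shell under a stronger nuclear pull, so atoms get smaller; moving down, a new shell is opened and atoms get larger.
Here both period and group differ, so the two effects have to be weighed against each other.
B > F: both are in period 2; the period trend gives B the larger value.
Ga > B: they share group 13; the group trend gives Ga the larger value.
Sb > Ga: period and group pull opposite ways; the down-group shift dominates (140 vs 124 pm).
Ba > Sb: both effects reinforce here, so Ba is clearly the larger of the two.
Tabulated atomic radius (pm): B 85, F 64, Ga 124, Sb 140, Ba 196.
So from smallest to largest: F < B < Ga < Sb < Ba.

F < B < Ga < Sb < Ba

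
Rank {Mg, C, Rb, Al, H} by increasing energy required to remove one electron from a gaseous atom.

H is in period 1, group 1; C is in period 2, group 14; Mg is in period 3, group 2; Al is in period 3, group 13; Rb is in period 5, group 1.
Removing the outermost electron gets harder across a period and easier down a group.
Neither a single period nor a single group — weigh both effects.
Al > Rb: both effects reinforce here, so Al is clearly the higher of the two.
Mg > Al: this pair runs against the simple trend — see the exception note.
C > Mg: relative to Mg, both the across-period and down-group shifts push C's first ionization energy up.
H > C: the two effects oppose for this pair; the down-group effect wins (1312 vs 1086 kJ/mol).
Note the exception: Mg has a higher first ionization energy than Al, contrary to the simple trend — Al's single 3p electron is easier to remove than one from Mg's filled 3s².
For reference (kJ/mol): H 1312, C 1086, Mg 738, Al 578, Rb 403.
So from lowest to highest: Rb < Al < Mg < C < H.

Rb < Al < Mg < C < H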